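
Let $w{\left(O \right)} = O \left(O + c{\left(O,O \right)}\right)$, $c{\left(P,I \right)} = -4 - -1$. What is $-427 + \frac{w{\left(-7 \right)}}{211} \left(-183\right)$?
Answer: $- \frac{102907}{211} \approx -487.71$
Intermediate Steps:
$c{\left(P,I \right)} = -3$ ($c{\left(P,I \right)} = -4 + 1 = -3$)
$w{\left(O \right)} = O \left(-3 + O\right)$ ($w{\left(O \right)} = O \left(O - 3\right) = O \left(-3 + O\right)$)
$-427 + \frac{w{\left(-7 \right)}}{211} \left(-183\right) = -427 + \frac{\left(-7\right) \left(-3 - 7\right)}{211} \left(-183\right) = -427 + \left(-7\right) \left(-10\right) \frac{1}{211} \left(-183\right) = -427 + 70 \cdot \frac{1}{211} \left(-183\right) = -427 + \frac{70}{211} \left(-183\right) = -427 - \frac{12810}{211} = - \frac{102907}{211}$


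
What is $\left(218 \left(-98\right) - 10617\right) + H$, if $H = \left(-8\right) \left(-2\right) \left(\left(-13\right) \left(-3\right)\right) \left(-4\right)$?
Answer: $-34477$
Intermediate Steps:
$H = -2496$ ($H = 16 \cdot 39 \left(-4\right) = 624 \left(-4\right) = -2496$)
$\left(218 \left(-98\right) - 10617\right) + H = \left(218 \left(-98\right) - 10617\right) - 2496 = \left(-21364 - 10617\right) - 2496 = -31981 - 2496 = -34477$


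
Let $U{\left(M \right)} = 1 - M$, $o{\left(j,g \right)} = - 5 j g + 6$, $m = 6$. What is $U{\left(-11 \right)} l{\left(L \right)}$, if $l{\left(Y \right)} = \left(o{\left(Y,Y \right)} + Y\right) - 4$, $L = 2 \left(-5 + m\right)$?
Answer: $-192$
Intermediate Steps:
$o{\left(j,g \right)} = 6 - 5 g j$ ($o{\left(j,g \right)} = - 5 g j + 6 = 6 - 5 g j$)
$L = 2$ ($L = 2 \left(-5 + 6\right) = 2 \cdot 1 = 2$)
$l{\left(Y \right)} = 2 + Y - 5 Y^{2}$ ($l{\left(Y \right)} = \left(\left(6 - 5 Y Y\right) + Y\right) - 4 = \left(\left(6 - 5 Y^{2}\right) + Y\right) - 4 = \left(6 + Y - 5 Y^{2}\right) - 4 = 2 + Y - 5 Y^{2}$)
$U{\left(-11 \right)} l{\left(L \right)} = \left(1 - -11\right) \left(2 + 2 - 5 \cdot 2^{2}\right) = \left(1 + 11\right) \left(2 + 2 - 20\right) = 12 \left(2 + 2 - 20\right) = 12 \left(-16\right) = -192$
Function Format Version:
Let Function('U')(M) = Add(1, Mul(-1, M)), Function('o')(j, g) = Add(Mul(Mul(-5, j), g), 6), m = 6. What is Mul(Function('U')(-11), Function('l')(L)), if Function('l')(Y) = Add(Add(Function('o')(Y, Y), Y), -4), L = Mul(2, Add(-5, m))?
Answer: -192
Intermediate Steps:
Function('o')(j, g) = Add(6, Mul(-5, g, j)) (Function('o')(j, g) = Add(Mul(-5, g, j), 6) = Add(6, Mul(-5, g, j)))
L = 2 (L = Mul(2, Add(-5, 6)) = Mul(2, 1) = 2)
Function('l')(Y) = Add(2, Y, Mul(-5, Pow(Y, 2))) (Function('l')(Y) = Add(Add(Add(6, Mul(-5, Y, Y)), Y), -4) = Add(Add(Add(6, Mul(-5, Pow(Y, 2))), Y), -4) = Add(Add(6, Y, Mul(-5, Pow(Y, 2))), -4) = Add(2, Y, Mul(-5, Pow(Y, 2))))
Mul(Function('U')(-11), Function('l')(L)) = Mul(Add(1, Mul(-1, -11)), Add(2, 2, Mul(-5, Pow(2, 2)))) = Mul(Add(1, 11), Add(2, 2, Mul(-5, 4))) = Mul(12, Add(2, 2, -20)) = Mul(12, -16) = -192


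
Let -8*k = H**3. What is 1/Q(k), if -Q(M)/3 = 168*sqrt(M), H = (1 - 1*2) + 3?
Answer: I/504 ≈ 0.0019841*I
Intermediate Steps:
H = 2 (H = (1 - 2) + 3 = -1 + 3 = 2)
k = -1 (k = -1/8*2**3 = -1/8*8 = -1)
Q(M) = -504*sqrt(M)
1/Q(k) = 1/(-504*I) = I/504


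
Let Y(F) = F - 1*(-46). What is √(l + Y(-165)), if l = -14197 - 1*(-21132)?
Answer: 4*√426 ≈ 82.559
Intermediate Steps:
l = 6935 (l = -14197 + 21132 = 6935)
Y(F) = 46 + F (Y(F) = F + 46 = 46 + F)
√(l + Y(-165)) = √(6935 + (46 - 165)) = √(6935 - 119) = √6816 = 4*√426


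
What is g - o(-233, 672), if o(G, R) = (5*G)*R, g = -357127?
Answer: 425753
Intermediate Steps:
o(G, R) = 5*G*R
g - o(-233, 672) = -357127 - 5*(-233)*672 = -357127 - 1*(-782880) = -357127 + 782880 = 425753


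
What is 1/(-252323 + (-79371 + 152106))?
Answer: -1/179588 ≈ -5.5683e-6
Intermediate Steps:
1/(-252323 + (-79371 + 152106)) = 1/(-252323 + 72735) = 1/(-179588) = -1/179588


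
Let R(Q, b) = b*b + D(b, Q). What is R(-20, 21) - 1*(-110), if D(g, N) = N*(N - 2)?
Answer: 991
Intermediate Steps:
D(g, N) = N*(-2 + N)
R(Q, b) = b² + Q*(-2 + Q) (R(Q, b) = b*b + Q*(-2 + Q) = b² + Q*(-2 + Q))
R(-20, 21) - 1*(-110) = (21² - 20*(-2 - 20)) - 1*(-110) = (441 - 20*(-22)) + 110 = (441 + 440) + 110 = 881 + 110 = 991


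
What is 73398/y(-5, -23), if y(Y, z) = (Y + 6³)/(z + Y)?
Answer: -2055144/211 ≈ -9740.0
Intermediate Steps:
y(Y, z) = (216 + Y)/(Y + z) (y(Y, z) = (Y + 216)/(Y + z) = (216 + Y)/(Y + z))
73398/y(-5, -23) = 73398/(((216 - 5)/(-5 - 23))) = 73398/((211/(-28))) = 73398/((-1/28*211)) = 73398/(-211/28) = 73398*(-28/211) = -2055144/211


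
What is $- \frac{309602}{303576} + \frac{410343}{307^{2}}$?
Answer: $\frac{47695303835}{14305867212} \approx 3.334$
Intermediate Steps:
$- \frac{309602}{303576} + \frac{410343}{307^{2}} = \left(-309602\right) \frac{1}{303576} + \frac{410343}{94249} = - \frac{154801}{151788} + 410343 \cdot \frac{1}{94249} = - \frac{154801}{151788} + \frac{410343}{94249} = \frac{47695303835}{14305867212}$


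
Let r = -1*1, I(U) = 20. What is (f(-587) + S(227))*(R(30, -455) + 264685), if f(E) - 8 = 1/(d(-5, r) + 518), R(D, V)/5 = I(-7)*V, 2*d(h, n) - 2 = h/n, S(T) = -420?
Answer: -94186863090/1043 ≈ -9.0304e+7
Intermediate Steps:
r = -1
d(h, n) = 1 + h/(2*n) (d(h, n) = 1 + (h/n)/2 = 1 + h/(2*n))
R(D, V) = 100*V (R(D, V) = 5*(20*V) = 100*V)
f(E) = 8346/1043 (f(E) = 8 + 1/((-1 + (½)*(-5))/(-1) + 518) = 8 + 1/(-(-1 - 5/2) + 518) = 8 + 1/(-1*(-7/2) + 518) = 8 + 1/(7/2 + 518) = 8 + 1/(1043/2) = 8 + 2/1043 = 8346/1043)
(f(-587) + S(227))*(R(30, -455) + 264685) = (8346/1043 - 420)*(100*(-455) + 264685) = -429714*(-45500 + 264685)/1043 = -429714/1043*219185 = -94186863090/1043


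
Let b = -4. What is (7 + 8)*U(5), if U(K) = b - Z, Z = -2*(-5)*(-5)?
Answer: 690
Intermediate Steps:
Z = -50 (Z = 10*(-5) = -50)
U(K) = 46 (U(K) = -4 - 1*(-50) = -4 + 50 = 46)
(7 + 8)*U(5) = (7 + 8)*46 = 15*46 = 690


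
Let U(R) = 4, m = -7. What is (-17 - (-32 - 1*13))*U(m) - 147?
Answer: -35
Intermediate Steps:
(-17 - (-32 - 1*13))*U(m) - 147 = (-17 - (-32 - 1*13))*4 - 147 = (-17 - (-32 - 13))*4 - 147 = (-17 - 1*(-45))*4 - 147 = (-17 + 45)*4 - 147 = 28*4 - 147 = 112 - 147 = -35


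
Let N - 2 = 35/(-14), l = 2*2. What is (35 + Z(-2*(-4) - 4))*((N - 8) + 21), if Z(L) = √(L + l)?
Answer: 875/2 + 25*√2 ≈ 472.86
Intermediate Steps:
l = 4
N = -½ (N = 2 + 35/(-14) = 2 + 35*(-1/14) = 2 - 5/2 = -½ ≈ -0.50000)
Z(L) = √(4 + L) (Z(L) = √(L + 4) = √(4 + L))
(35 + Z(-2*(-4) - 4))*((N - 8) + 21) = (35 + √(4 + (-2*(-4) - 4)))*((-½ - 8) + 21) = (35 + √(4 + (8 - 4)))*(-17/2 + 21) = (35 + √(4 + 4))*(25/2) = (35 + √8)*(25/2) = (35 + 2*√2)*(25/2) = 875/2 + 25*√2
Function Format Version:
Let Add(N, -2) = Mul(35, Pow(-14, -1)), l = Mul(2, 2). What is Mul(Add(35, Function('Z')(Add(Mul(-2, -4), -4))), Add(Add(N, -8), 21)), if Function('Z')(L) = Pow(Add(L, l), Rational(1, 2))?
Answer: Add(Rational(875, 2), Mul(25, Pow(2, Rational(1, 2)))) ≈ 472.86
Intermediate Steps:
l = 4
N = Rational(-1, 2) (N = Add(2, Mul(35, Pow(-14, -1))) = Add(2, Mul(35, Rational(-1, 14))) = Add(2, Rational(-5, 2)) = Rational(-1, 2) ≈ -0.50000)
Function('Z')(L) = Pow(Add(4, L), Rational(1, 2)) (Function('Z')(L) = Pow(Add(L, 4), Rational(1, 2)) = Pow(Add(4, L), Rational(1, 2)))
Mul(Add(35, Function('Z')(Add(Mul(-2, -4), -4))), Add(Add(N, -8), 21)) = Mul(Add(35, Pow(Add(4, Add(Mul(-2, -4), -4)), Rational(1, 2))), Add(Add(Rational(-1, 2), -8), 21)) = Mul(Add(35, Pow(Add(4, Add(8, -4)), Rational(1, 2))), Add(Rational(-17, 2), 21)) = Mul(Add(35, Pow(Add(4, 4), Rational(1, 2))), Rational(25, 2)) = Mul(Add(35, Pow(8, Rational(1, 2))), Rational(25, 2)) = Mul(Add(35, Mul(2, Pow(2, Rational(1, 2)))), Rational(25, 2)) = Add(Rational(875, 2), Mul(25, Pow(2, Rational(1, 2))))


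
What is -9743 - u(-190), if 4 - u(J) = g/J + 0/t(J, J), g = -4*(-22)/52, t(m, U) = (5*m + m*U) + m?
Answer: -12037556/1235 ≈ -9747.0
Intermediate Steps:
t(m, U) = 6*m + U*m (t(m, U) = (5*m + U*m) + m = 6*m + U*m)
g = 22/13 (g = 88*(1/52) = 22/13 ≈ 1.6923)
u(J) = 4 - 22/(13*J) (u(J) = 4 - (22/(13*J) + 0/((J*(6 + J)))) = 4 - (22/(13*J) + 0*(1/(J*(6 + J)))) = 4 - (22/(13*J) + 0) = 4 - 22/(13*J))
-9743 - u(-190) = -9743 - (4 - 22/13/(-190)) = -9743 - (4 - 22/13*(-1/190)) = -9743 - (4 + 11/1235) = -9743 - 1*4951/1235 = -9743 - 4951/1235 = -12037556/1235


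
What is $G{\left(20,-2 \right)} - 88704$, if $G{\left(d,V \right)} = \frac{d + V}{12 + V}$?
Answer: $- \frac{443511}{5} \approx -88702.0$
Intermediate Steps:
$G{\left(d,V \right)} = \frac{V + d}{12 + V}$
$G{\left(20,-2 \right)} - 88704 = \frac{-2 + 20}{12 - 2} - 88704 = \frac{1}{10} \cdot 18 - 88704 = \frac{9}{5} - 88704 = - \frac{443511}{5}$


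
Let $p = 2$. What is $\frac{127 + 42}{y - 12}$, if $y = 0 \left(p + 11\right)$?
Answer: $- \frac{169}{12} \approx -14.083$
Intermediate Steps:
$y = 0$ ($y = 0 \left(2 + 11\right) = 0 \cdot 13 = 0$)
$\frac{127 + 42}{y - 12} = \frac{127 + 42}{0 - 12} = \frac{169}{-12} = 169 \left(- \frac{1}{12}\right) = - \frac{169}{12}$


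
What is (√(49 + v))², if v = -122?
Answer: -73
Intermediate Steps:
(√(49 + v))² = (√(49 - 122))² = (√(-73))² = (I*√73)² = -73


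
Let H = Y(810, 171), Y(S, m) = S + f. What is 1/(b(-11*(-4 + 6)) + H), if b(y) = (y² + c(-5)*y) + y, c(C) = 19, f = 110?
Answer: 1/964 ≈ 0.0010373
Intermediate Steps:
Y(S, m) = 110 + S (Y(S, m) = S + 110 = 110 + S)
b(y) = y² + 20*y (b(y) = (y² + 19*y) + y = y² + 20*y)
H = 920 (H = 110 + 810 = 920)
1/(b(-11*(-4 + 6)) + H) = 1/((-11*(-4 + 6))*(20 - 11*(-4 + 6)) + 920) = 1/((-11*2)*(20 - 11*2) + 920) = 1/(-22*(20 - 22) + 920) = 1/(-22*(-2) + 920) = 1/(44 + 920) = 1/964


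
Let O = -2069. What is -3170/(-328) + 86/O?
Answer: 3265261/339316 ≈ 9.6231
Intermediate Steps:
-3170/(-328) + 86/O = -3170/(-328) + 86/(-2069) = -3170*(-1/328) + 86*(-1/2069) = 1585/164 - 86/2069 = 3265261/339316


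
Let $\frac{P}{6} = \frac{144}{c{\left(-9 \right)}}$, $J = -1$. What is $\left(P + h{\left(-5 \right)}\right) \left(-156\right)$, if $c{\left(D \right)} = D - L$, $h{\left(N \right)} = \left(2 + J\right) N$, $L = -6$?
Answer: $45708$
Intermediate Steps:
$h{\left(N \right)} = N$ ($h{\left(N \right)} = \left(2 - 1\right) N = 1 N = N$)
$c{\left(D \right)} = 6 + D$ ($c{\left(D \right)} = D - -6 = D + 6 = 6 + D$)
$P = -288$ ($P = 6 \frac{144}{6 - 9} = 6 \frac{144}{-3} = 6 \cdot 144 \left(- \frac{1}{3}\right) = 6 \left(-48\right) = -288$)
$\left(P + h{\left(-5 \right)}\right) \left(-156\right) = \left(-288 - 5\right) \left(-156\right) = \left(-293\right) \left(-156\right) = 45708$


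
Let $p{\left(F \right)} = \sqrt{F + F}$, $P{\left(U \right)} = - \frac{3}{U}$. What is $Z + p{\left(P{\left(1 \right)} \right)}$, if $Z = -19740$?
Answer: $-19740 + i \sqrt{6} \approx -19740.0 + 2.4495 i$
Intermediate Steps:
$p{\left(F \right)} = \sqrt{2} \sqrt{F}$ ($p{\left(F \right)} = \sqrt{2 F} = \sqrt{2} \sqrt{F}$)
$Z + p{\left(P{\left(1 \right)} \right)} = -19740 + \sqrt{2} \sqrt{- \frac{3}{1}} = -19740 + \sqrt{2} \sqrt{\left(-3\right) 1} = -19740 + \sqrt{2} \sqrt{-3} = -19740 + \sqrt{2} i \sqrt{3} = -19740 + i \sqrt{6}$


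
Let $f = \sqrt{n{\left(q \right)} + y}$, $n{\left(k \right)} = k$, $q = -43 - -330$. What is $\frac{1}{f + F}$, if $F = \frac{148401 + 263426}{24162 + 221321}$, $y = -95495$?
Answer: $\frac{101096527441}{5737584889817041} - \frac{120523806578 i \sqrt{23802}}{5737584889817041} \approx 1.762 \cdot 10^{-5} - 0.0032408 i$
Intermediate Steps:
$q = 287$ ($q = -43 + 330 = 287$)
$f = 2 i \sqrt{23802}$ ($f = \sqrt{287 - 95495} = \sqrt{-95208} = 2 i \sqrt{23802} \approx 308.56 i$)
$F = \frac{411827}{245483} \approx 1.6776$
$\frac{1}{f + F} = \frac{1}{2 i \sqrt{23802} + \frac{411827}{245483}} = \frac{1}{\frac{411827}{245483} + 2 i \sqrt{23802}}$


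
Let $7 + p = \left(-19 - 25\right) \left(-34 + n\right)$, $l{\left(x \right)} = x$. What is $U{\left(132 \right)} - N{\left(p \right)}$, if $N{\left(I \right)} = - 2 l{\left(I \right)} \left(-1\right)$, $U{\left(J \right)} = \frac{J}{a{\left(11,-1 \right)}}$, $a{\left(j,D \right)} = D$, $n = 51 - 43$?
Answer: $-2406$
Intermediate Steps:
$n = 8$
$p = 1137$ ($p = -7 + \left(-19 - 25\right) \left(-34 + 8\right) = -7 - -1144 = -7 + 1144 = 1137$)
$U{\left(J \right)} = - J$ ($U{\left(J \right)} = \frac{J}{-1} = J \left(-1\right) = - J$)
$N{\left(I \right)} = 2 I$ ($N{\left(I \right)} = - 2 I \left(-1\right) = 2 I$)
$U{\left(132 \right)} - N{\left(p \right)} = \left(-1\right) 132 - 2 \cdot 1137 = -132 - 2274 = -2406$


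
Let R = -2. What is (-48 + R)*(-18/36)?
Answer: 25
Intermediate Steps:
(-48 + R)*(-18/36) = (-48 - 2)*(-18/36) = -(-900)/36 = -50*(-½) = 25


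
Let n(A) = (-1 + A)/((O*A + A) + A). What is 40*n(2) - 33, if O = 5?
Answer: -211/7 ≈ -30.143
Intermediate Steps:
n(A) = (-1 + A)/(7*A) (n(A) = (-1 + A)/((5*A + A) + A) = (-1 + A)/(6*A + A) = (-1 + A)/((7*A)) = (-1 + A)*(1/(7*A)) = (-1 + A)/(7*A))
40*n(2) - 33 = 40*((1/7)*(-1 + 2)/2) - 33 = 40*((1/7)*(1/2)*1) - 33 = 40*(1/14) - 33 = 20/7 - 33 = -211/7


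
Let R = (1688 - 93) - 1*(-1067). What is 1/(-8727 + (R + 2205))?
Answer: -1/3860 ≈ -0.00025907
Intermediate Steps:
R = 2662 (R = 1595 + 1067 = 2662)
1/(-8727 + (R + 2205)) = 1/(-8727 + (2662 + 2205)) = 1/(-8727 + 4867) = 1/(-3860) = -1/3860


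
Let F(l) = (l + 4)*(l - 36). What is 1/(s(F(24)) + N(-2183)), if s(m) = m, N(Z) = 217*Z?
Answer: -1/474047 ≈ -2.1095e-6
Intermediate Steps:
F(l) = (-36 + l)*(4 + l) (F(l) = (4 + l)*(-36 + l) = (-36 + l)*(4 + l))
1/(s(F(24)) + N(-2183)) = 1/((-144 + 24² - 32*24) + 217*(-2183)) = 1/((-144 + 576 - 768) - 473711) = 1/(-336 - 473711) = 1/(-474047) = -1/474047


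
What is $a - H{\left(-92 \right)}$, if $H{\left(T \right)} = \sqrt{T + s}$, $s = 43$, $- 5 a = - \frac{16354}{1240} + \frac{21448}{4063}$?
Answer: $\frac{19925391}{12595300} - 7 i \approx 1.582 - 7.0 i$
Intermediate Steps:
$a = \frac{19925391}{12595300}$ ($a = - \frac{- \frac{16354}{1240} + \frac{21448}{4063}}{5} = - \frac{\left(-16354\right) \frac{1}{1240} + 21448 \cdot \frac{1}{4063}}{5} = - \frac{- \frac{8177}{620} + \frac{21448}{4063}}{5} = \left(- \frac{1}{5}\right) \left(- \frac{19925391}{2519060}\right) = \frac{19925391}{12595300} \approx 1.582$)
$H{\left(T \right)} = \sqrt{43 + T}$ ($H{\left(T \right)} = \sqrt{T + 43} = \sqrt{43 + T}$)
$a - H{\left(-92 \right)} = \frac{19925391}{12595300} - \sqrt{43 - 92} = \frac{19925391}{12595300} - \sqrt{-49} = \frac{19925391}{12595300} - 7 i$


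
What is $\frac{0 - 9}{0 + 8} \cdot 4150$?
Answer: $- \frac{18675}{4} \approx -4668.8$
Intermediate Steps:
$\frac{0 - 9}{0 + 8} \cdot 4150 = - \frac{9}{8} \cdot 4150 = \left(-9\right) \frac{1}{8} \cdot 4150 = \left(- \frac{9}{8}\right) 4150 = - \frac{18675}{4}$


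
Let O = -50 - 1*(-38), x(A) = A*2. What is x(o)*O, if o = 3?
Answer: -72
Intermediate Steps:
x(A) = 2*A
O = -12 (O = -50 + 38 = -12)
x(o)*O = (2*3)*(-12) = 6*(-12) = -72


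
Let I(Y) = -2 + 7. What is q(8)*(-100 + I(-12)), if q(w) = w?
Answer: -760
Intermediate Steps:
I(Y) = 5
q(8)*(-100 + I(-12)) = 8*(-100 + 5) = 8*(-95) = -760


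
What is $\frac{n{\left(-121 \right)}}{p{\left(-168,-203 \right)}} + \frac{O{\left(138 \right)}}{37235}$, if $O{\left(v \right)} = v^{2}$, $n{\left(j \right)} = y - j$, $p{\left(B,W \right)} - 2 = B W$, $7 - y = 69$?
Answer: $\frac{651711529}{1269936910} \approx 0.51318$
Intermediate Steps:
$y = -62$ ($y = 7 - 69 = -62$)
$p{\left(B,W \right)} = 2 + B W$
$n{\left(j \right)} = -62 - j$
$\frac{n{\left(-121 \right)}}{p{\left(-168,-203 \right)}} + \frac{O{\left(138 \right)}}{37235} = \frac{-62 - -121}{2 - -34104} + \frac{138^{2}}{37235} = \frac{-62 + 121}{2 + 34104} + 19044 \cdot \frac{1}{37235} = \frac{59}{34106} + \frac{19044}{37235} = \frac{651711529}{1269936910}$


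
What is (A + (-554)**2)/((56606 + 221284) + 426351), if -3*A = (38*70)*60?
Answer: 84572/234747 ≈ 0.36027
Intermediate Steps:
A = -53200 (A = -38*70*60/3 = -2660*60/3 = -1/3*159600 = -53200)
(A + (-554)**2)/((56606 + 221284) + 426351) = (-53200 + (-554)**2)/((56606 + 221284) + 426351) = (-53200 + 306916)/(277890 + 426351) = 253716/704241 = 253716*(1/704241) = 84572/234747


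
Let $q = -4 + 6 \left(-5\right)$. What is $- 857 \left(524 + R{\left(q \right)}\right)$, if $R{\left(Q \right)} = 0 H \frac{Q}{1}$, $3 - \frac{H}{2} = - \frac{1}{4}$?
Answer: $-449068$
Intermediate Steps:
$q = -34$ ($q = -4 - 30 = -34$)
$H = \frac{13}{2}$ ($H = 6 - 2 \left(- \frac{1}{4}\right) = 6 - 2 \left(\left(-1\right) \frac{1}{4}\right) = 6 - - \frac{1}{2} = 6 + \frac{1}{2} = \frac{13}{2} \approx 6.5$)
$R{\left(Q \right)} = 0$ ($R{\left(Q \right)} = 0 \cdot \frac{13}{2} \frac{Q}{1} = 0 Q 1 = 0 Q = 0$)
$- 857 \left(524 + R{\left(q \right)}\right) = - 857 \left(524 + 0\right) = \left(-857\right) 524 = -449068$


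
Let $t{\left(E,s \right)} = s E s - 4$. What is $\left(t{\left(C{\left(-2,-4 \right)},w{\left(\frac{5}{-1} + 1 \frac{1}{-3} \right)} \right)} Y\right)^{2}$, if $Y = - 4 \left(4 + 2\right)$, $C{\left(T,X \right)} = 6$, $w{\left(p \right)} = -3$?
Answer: $1440000$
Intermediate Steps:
$t{\left(E,s \right)} = -4 + E s^{2}$ ($t{\left(E,s \right)} = E s s - 4 = E s^{2} - 4 = -4 + E s^{2}$)
$Y = -24$ ($Y = \left(-4\right) 6 = -24$)
$\left(t{\left(C{\left(-2,-4 \right)},w{\left(\frac{5}{-1} + 1 \frac{1}{-3} \right)} \right)} Y\right)^{2} = \left(\left(-4 + 6 \left(-3\right)^{2}\right) \left(-24\right)\right)^{2} = \left(\left(-4 + 6 \cdot 9\right) \left(-24\right)\right)^{2} = \left(\left(-4 + 54\right) \left(-24\right)\right)^{2} = \left(50 \left(-24\right)\right)^{2} = \left(-1200\right)^{2} = 1440000$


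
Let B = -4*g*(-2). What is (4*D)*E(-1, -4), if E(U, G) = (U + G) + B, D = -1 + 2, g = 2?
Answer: 44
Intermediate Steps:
D = 1
B = 16 (B = -4*2*(-2) = -8*(-2) = 16)
E(U, G) = 16 + G + U (E(U, G) = (U + G) + 16 = (G + U) + 16 = 16 + G + U)
(4*D)*E(-1, -4) = (4*1)*(16 - 4 - 1) = 4*11 = 44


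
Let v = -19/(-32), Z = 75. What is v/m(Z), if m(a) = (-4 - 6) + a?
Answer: 19/2080 ≈ 0.0091346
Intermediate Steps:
m(a) = -10 + a
v = 19/32 (v = -1/32*(-19) = 19/32 ≈ 0.59375)
v/m(Z) = 19/(32*(-10 + 75)) = (19/32)/65 = (19/32)*(1/65) = 19/2080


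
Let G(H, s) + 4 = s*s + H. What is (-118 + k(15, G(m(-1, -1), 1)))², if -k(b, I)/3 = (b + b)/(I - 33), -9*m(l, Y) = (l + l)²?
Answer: 358988809/26896 ≈ 13347.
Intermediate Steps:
m(l, Y) = -4*l²/9 (m(l, Y) = -(l + l)²/9 = -4*l²/9)
G(H, s) = -4 + H + s² (G(H, s) = -4 + (s*s + H) = -4 + (s² + H) = -4 + (H + s²) = -4 + H + s²)
k(b, I) = -6*b/(-33 + I) (k(b, I) = -3*(b + b)/(I - 33) = -3*2*b/(-33 + I) = -6*b/(-33 + I))
(-118 + k(15, G(m(-1, -1), 1)))² = (-118 - 6*15/(-33 + (-4 - 4/9*(-1)² + 1²)))² = (-118 - 6*15/(-33 + (-4 - 4/9*1 + 1)))² = (-118 - 6*15/(-33 + (-4 - 4/9 + 1)))² = (-118 - 6*15/(-33 - 31/9))² = (-118 - 6*15/(-328/9))² = (-118 - 6*15*(-9/328))² = (-118 + 405/164)² = (-18947/164)² = 358988809/26896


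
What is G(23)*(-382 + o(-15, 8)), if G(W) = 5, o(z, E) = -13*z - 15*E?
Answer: -1535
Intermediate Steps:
o(z, E) = -15*E - 13*z
G(23)*(-382 + o(-15, 8)) = 5*(-382 + (-15*8 - 13*(-15))) = 5*(-382 + (-120 + 195)) = 5*(-382 + 75) = 5*(-307) = -1535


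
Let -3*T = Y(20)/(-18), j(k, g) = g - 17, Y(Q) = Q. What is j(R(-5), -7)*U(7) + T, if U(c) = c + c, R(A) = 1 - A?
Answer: -9062/27 ≈ -335.63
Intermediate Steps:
j(k, g) = -17 + g
U(c) = 2*c
T = 10/27 (T = -20/(3*(-18)) = -20*(-1)/(3*18) = -⅓*(-10/9) = 10/27 ≈ 0.37037)
j(R(-5), -7)*U(7) + T = (-17 - 7)*(2*7) + 10/27 = -24*14 + 10/27 = -336 + 10/27 = -9062/27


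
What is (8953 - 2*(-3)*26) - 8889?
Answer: 220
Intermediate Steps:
(8953 - 2*(-3)*26) - 8889 = (8953 + 6*26) - 8889 = (8953 + 156) - 8889 = 9109 - 8889 = 220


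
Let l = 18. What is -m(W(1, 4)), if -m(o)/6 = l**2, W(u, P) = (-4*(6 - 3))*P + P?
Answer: 1944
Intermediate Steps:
W(u, P) = -11*P (W(u, P) = (-4*3)*P + P = -12*P + P = -11*P)
m(o) = -1944 (m(o) = -6*18**2 = -6*324 = -1944)
-m(W(1, 4)) = -1*(-1944) = 1944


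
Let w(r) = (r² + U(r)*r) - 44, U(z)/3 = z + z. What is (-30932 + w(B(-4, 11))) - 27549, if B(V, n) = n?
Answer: -57678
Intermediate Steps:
U(z) = 6*z (U(z) = 3*(z + z) = 3*(2*z) = 6*z)
w(r) = -44 + 7*r² (w(r) = (r² + (6*r)*r) - 44 = (r² + 6*r²) - 44 = 7*r² - 44 = -44 + 7*r²)
(-30932 + w(B(-4, 11))) - 27549 = (-30932 + (-44 + 7*11²)) - 27549 = (-30932 + (-44 + 7*121)) - 27549 = (-30932 + (-44 + 847)) - 27549 = (-30932 + 803) - 27549 = -30129 - 27549 = -57678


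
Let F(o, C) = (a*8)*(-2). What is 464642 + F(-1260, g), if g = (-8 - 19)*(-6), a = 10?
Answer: 464482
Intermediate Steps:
g = 162 (g = -27*(-6) = 162)
F(o, C) = -160 (F(o, C) = (10*8)*(-2) = 80*(-2) = -160)
464642 + F(-1260, g) = 464642 - 160 = 464482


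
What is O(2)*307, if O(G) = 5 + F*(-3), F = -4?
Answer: 5219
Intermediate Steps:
O(G) = 17 (O(G) = 5 - 4*(-3) = 5 + 12 = 17)
O(2)*307 = 17*307 = 5219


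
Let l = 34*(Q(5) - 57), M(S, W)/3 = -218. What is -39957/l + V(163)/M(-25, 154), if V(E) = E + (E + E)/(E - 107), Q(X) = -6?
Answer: 5726725/311304 ≈ 18.396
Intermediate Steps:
M(S, W) = -654 (M(S, W) = 3*(-218) = -654)
V(E) = E + 2*E/(-107 + E) (V(E) = E + (2*E)/(-107 + E) = E + 2*E/(-107 + E))
l = -2142 (l = 34*(-6 - 57) = 34*(-63) = -2142)
-39957/l + V(163)/M(-25, 154) = -39957/(-2142) + (163*(-105 + 163)/(-107 + 163))/(-654) = -39957*(-1/2142) + (163*58/56)*(-1/654) = 13319/714 + (163*(1/56)*58)*(-1/654) = 13319/714 + (4727/28)*(-1/654) = 13319/714 - 4727/18312 = 5726725/311304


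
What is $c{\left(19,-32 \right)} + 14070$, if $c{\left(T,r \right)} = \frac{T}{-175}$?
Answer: $\frac{2462231}{175} \approx 14070.0$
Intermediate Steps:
$c{\left(T,r \right)} = - \frac{T}{175}$ ($c{\left(T,r \right)} = T \left(- \frac{1}{175}\right) = - \frac{T}{175}$)
$c{\left(19,-32 \right)} + 14070 = \left(- \frac{1}{175}\right) 19 + 14070 = - \frac{19}{175} + 14070 = \frac{2462231}{175}$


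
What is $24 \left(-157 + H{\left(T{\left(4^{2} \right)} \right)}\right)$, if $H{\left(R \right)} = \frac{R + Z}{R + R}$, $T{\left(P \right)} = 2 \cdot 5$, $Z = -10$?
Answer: $-3768$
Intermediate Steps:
$T{\left(P \right)} = 10$
$H{\left(R \right)} = \frac{-10 + R}{2 R}$ ($H{\left(R \right)} = \frac{R - 10}{R + R} = \frac{-10 + R}{2 R}$)
$24 \left(-157 + H{\left(T{\left(4^{2} \right)} \right)}\right) = 24 \left(-157 + \frac{-10 + 10}{2 \cdot 10}\right) = 24 \left(-157 + \frac{1}{2} \cdot \frac{1}{10} \cdot 0\right) = 24 \left(-157 + 0\right) = 24 \left(-157\right) = -3768$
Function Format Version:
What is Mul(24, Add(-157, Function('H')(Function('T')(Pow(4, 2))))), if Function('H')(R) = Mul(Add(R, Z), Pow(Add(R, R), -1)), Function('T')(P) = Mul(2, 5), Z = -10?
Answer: -3768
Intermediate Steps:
Function('T')(P) = 10
Function('H')(R) = Mul(Rational(1, 2), Pow(R, -1), Add(-10, R)) (Function('H')(R) = Mul(Add(R, -10), Pow(Add(R, R), -1)) = Mul(Add(-10, R), Pow(Mul(2, R), -1)) = Mul(Add(-10, R), Mul(Rational(1, 2), Pow(R, -1))) = Mul(Rational(1, 2), Pow(R, -1), Add(-10, R)))
Mul(24, Add(-157, Function('H')(Function('T')(Pow(4, 2))))) = Mul(24, Add(-157, Mul(Rational(1, 2), Pow(10, -1), Add(-10, 10)))) = Mul(24, Add(-157, Mul(Rational(1, 2), Rational(1, 10), 0))) = Mul(24, Add(-157, 0)) = Mul(24, -157) = -3768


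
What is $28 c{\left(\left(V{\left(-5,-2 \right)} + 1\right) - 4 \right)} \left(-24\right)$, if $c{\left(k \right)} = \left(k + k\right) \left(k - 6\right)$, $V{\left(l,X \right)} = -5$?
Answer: $-150528$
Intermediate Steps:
$c{\left(k \right)} = 2 k \left(-6 + k\right)$
$28 c{\left(\left(V{\left(-5,-2 \right)} + 1\right) - 4 \right)} \left(-24\right) = 28 \cdot 2 \left(\left(-5 + 1\right) - 4\right) \left(-6 + \left(\left(-5 + 1\right) - 4\right)\right) \left(-24\right) = 28 \cdot 2 \left(-4 - 4\right) \left(-6 - 8\right) \left(-24\right) = 28 \cdot 2 \left(-8\right) \left(-6 - 8\right) \left(-24\right) = 28 \cdot 2 \left(-8\right) \left(-14\right) \left(-24\right) = 28 \cdot 224 \left(-24\right) = 6272 \left(-24\right) = -150528$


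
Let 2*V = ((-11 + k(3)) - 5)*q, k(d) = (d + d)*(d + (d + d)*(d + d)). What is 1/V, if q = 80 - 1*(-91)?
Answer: 1/18639 ≈ 5.3651e-5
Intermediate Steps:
k(d) = 2*d*(d + 4*d²) (k(d) = (2*d)*(d + (2*d)*(2*d)) = (2*d)*(d + 4*d²) = 2*d*(d + 4*d²))
q = 171 (q = 80 + 91 = 171)
V = 18639 (V = (((-11 + 3²*(2 + 8*3)) - 5)*171)/2 = (((-11 + 9*(2 + 24)) - 5)*171)/2 = (((-11 + 9*26) - 5)*171)/2 = (((-11 + 234) - 5)*171)/2 = ((223 - 5)*171)/2 = (218*171)/2 = (½)*37278 = 18639)
1/V = 1/18639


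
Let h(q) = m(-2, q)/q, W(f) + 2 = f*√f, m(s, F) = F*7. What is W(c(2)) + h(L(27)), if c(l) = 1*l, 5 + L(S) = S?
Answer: 5 + 2*√2 ≈ 7.8284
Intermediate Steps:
L(S) = -5 + S
c(l) = l
m(s, F) = 7*F
W(f) = -2 + f^(3/2) (W(f) = -2 + f*√f = -2 + f^(3/2))
h(q) = 7 (h(q) = (7*q)/q = 7)
W(c(2)) + h(L(27)) = (-2 + 2^(3/2)) + 7 = (-2 + 2*√2) + 7 = 5 + 2*√2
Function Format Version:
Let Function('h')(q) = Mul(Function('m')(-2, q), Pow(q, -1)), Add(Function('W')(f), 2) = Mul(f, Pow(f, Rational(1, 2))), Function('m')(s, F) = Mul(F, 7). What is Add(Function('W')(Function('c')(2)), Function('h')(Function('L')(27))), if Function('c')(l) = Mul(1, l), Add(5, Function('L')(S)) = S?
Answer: Add(5, Mul(2, Pow(2, Rational(1, 2)))) ≈ 7.8284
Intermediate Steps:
Function('L')(S) = Add(-5, S)
Function('c')(l) = l
Function('m')(s, F) = Mul(7, F)
Function('W')(f) = Add(-2, Pow(f, Rational(3, 2))) (Function('W')(f) = Add(-2, Mul(f, Pow(f, Rational(1, 2)))) = Add(-2, Pow(f, Rational(3, 2))))
Function('h')(q) = 7 (Function('h')(q) = Mul(Mul(7, q), Pow(q, -1)) = 7)
Add(Function('W')(Function('c')(2)), Function('h')(Function('L')(27))) = Add(Add(-2, Pow(2, Rational(3, 2))), 7) = Add(Add(-2, Mul(2, Pow(2, Rational(1, 2)))), 7) = Add(5, Mul(2, Pow(2, Rational(1, 2))))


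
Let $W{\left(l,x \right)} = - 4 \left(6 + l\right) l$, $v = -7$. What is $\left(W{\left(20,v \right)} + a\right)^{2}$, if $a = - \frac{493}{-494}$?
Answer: $\frac{1054784458729}{244036} \approx 4.3222 \cdot 10^{6}$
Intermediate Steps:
$a = \frac{493}{494}$ ($a = \left(-493\right) \left(- \frac{1}{494}\right) = \frac{493}{494} \approx 0.99798$)
$W{\left(l,x \right)} = l \left(-24 - 4 l\right)$ ($W{\left(l,x \right)} = \left(-24 - 4 l\right) l = l \left(-24 - 4 l\right)$)
$\left(W{\left(20,v \right)} + a\right)^{2} = \left(\left(-4\right) 20 \left(6 + 20\right) + \frac{493}{494}\right)^{2} = \left(\left(-4\right) 20 \cdot 26 + \frac{493}{494}\right)^{2} = \left(-2080 + \frac{493}{494}\right)^{2} = \left(- \frac{1027027}{494}\right)^{2} = \frac{1054784458729}{244036}$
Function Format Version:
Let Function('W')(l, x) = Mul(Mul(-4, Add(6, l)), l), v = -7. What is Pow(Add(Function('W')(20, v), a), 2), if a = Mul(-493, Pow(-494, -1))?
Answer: Rational(1054784458729, 244036) ≈ 4.3222e+6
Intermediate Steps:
a = Rational(493, 494) (a = Mul(-493, Rational(-1, 494)) = Rational(493, 494) ≈ 0.99798)
Function('W')(l, x) = Mul(l, Add(-24, Mul(-4, l))) (Function('W')(l, x) = Mul(Add(-24, Mul(-4, l)), l) = Mul(l, Add(-24, Mul(-4, l))))
Pow(Add(Function('W')(20, v), a), 2) = Pow(Add(Mul(-4, 20, Add(6, 20)), Rational(493, 494)), 2) = Pow(Add(Mul(-4, 20, 26), Rational(493, 494)), 2) = Pow(Add(-2080, Rational(493, 494)), 2) = Pow(Rational(-1027027, 494), 2) = Rational(1054784458729, 244036)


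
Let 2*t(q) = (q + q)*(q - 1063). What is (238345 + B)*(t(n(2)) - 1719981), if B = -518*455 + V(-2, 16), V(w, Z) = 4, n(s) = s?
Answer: -4579071877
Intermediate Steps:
t(q) = q*(-1063 + q) (t(q) = ((q + q)*(q - 1063))/2 = ((2*q)*(-1063 + q))/2 = (2*q*(-1063 + q))/2 = q*(-1063 + q))
B = -235686 (B = -518*455 + 4 = -235690 + 4 = -235686)
(238345 + B)*(t(n(2)) - 1719981) = (238345 - 235686)*(2*(-1063 + 2) - 1719981) = 2659*(2*(-1061) - 1719981) = 2659*(-2122 - 1719981) = 2659*(-1722103) = -4579071877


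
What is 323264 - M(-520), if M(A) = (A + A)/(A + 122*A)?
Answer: 39761470/123 ≈ 3.2326e+5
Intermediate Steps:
M(A) = 2/123 (M(A) = (2*A)/((123*A)) = (2*A)*(1/(123*A)) = 2/123)
323264 - M(-520) = 323264 - 1*2/123 = 323264 - 2/123 = 39761470/123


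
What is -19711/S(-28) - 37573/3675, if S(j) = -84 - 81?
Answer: 1471964/13475 ≈ 109.24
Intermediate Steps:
S(j) = -165
-19711/S(-28) - 37573/3675 = -19711/(-165) - 37573/3675 = -19711*(-1/165) - 37573*1/3675 = 19711/165 - 37573/3675 = 1471964/13475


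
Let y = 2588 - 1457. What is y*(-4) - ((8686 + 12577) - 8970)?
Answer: -16817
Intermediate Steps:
y = 1131
y*(-4) - ((8686 + 12577) - 8970) = 1131*(-4) - ((8686 + 12577) - 8970) = -4524 - (21263 - 8970) = -4524 - 1*12293 = -4524 - 12293 = -16817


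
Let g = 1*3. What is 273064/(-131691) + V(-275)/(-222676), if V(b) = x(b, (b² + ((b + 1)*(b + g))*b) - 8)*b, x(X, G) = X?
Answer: -70763931139/29324425116 ≈ -2.4131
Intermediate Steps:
g = 3
V(b) = b² (V(b) = b*b = b²)
273064/(-131691) + V(-275)/(-222676) = 273064/(-131691) + (-275)²/(-222676) = 273064*(-1/131691) + 75625*(-1/222676) = -273064/131691 - 75625/222676 = -70763931139/29324425116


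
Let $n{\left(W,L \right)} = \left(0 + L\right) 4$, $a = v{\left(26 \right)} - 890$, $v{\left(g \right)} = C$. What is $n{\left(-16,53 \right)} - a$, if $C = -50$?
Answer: $1152$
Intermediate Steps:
$v{\left(g \right)} = -50$
$a = -940$ ($a = -50 - 890 = -940$)
$n{\left(W,L \right)} = 4 L$ ($n{\left(W,L \right)} = L 4 = 4 L$)
$n{\left(-16,53 \right)} - a = 4 \cdot 53 - -940 = 212 + 940 = 1152$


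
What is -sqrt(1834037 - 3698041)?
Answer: -2*I*sqrt(466001) ≈ -1365.3*I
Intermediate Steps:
-sqrt(1834037 - 3698041) = -sqrt(-1864004) = -2*I*sqrt(466001)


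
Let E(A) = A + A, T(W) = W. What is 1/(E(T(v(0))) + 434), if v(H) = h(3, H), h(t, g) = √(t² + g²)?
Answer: 1/440 ≈ 0.0022727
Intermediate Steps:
h(t, g) = √(g² + t²)
v(H) = √(9 + H²) (v(H) = √(H² + 3²) = √(H² + 9) = √(9 + H²))
E(A) = 2*A
1/(E(T(v(0))) + 434) = 1/(2*√(9 + 0²) + 434) = 1/(2*√(9 + 0) + 434) = 1/(2*√9 + 434) = 1/(2*3 + 434) = 1/(6 + 434) = 1/440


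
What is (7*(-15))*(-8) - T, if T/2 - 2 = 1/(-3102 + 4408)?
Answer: 545907/653 ≈ 836.00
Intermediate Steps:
T = 2613/653 (T = 4 + 2/(-3102 + 4408) = 4 + 2/1306 = 4 + 2*(1/1306) = 4 + 1/653 = 2613/653 ≈ 4.0015)
(7*(-15))*(-8) - T = (7*(-15))*(-8) - 1*2613/653 = -105*(-8) - 2613/653 = 840 - 2613/653 = 545907/653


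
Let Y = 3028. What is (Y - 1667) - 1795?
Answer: -434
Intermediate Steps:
(Y - 1667) - 1795 = (3028 - 1667) - 1795 = 1361 - 1795 = -434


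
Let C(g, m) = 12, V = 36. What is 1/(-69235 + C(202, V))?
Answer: -1/69223 ≈ -1.4446e-5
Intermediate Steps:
1/(-69235 + C(202, V)) = 1/(-69235 + 12) = 1/(-69223) = -1/69223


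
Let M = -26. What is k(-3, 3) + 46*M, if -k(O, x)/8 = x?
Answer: -1220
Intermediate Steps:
k(O, x) = -8*x
k(-3, 3) + 46*M = -8*3 + 46*(-26) = -24 - 1196 = -1220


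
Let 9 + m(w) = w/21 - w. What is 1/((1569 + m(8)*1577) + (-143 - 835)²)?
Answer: 21/19568740 ≈ 1.0731e-6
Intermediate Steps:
m(w) = -9 - 20*w/21 (m(w) = -9 + (w/21 - w) = -9 - 20*w/21)
1/((1569 + m(8)*1577) + (-143 - 835)²) = 1/((1569 + (-9 - 20/21*8)*1577) + (-143 - 835)²) = 1/((1569 + (-9 - 160/21)*1577) + (-978)²) = 1/((1569 - 349/21*1577) + 956484) = 1/((1569 - 550373/21) + 956484) = 1/(-517424/21 + 956484) = 1/(19568740/21) = 21/19568740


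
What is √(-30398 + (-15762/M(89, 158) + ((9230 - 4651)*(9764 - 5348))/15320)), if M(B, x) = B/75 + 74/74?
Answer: I*√894763646594270/157030 ≈ 190.49*I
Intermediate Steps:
M(B, x) = 1 + B/75 (M(B, x) = B*(1/75) + 74*(1/74) = B/75 + 1 = 1 + B/75)
√(-30398 + (-15762/M(89, 158) + ((9230 - 4651)*(9764 - 5348))/15320)) = √(-30398 + (-15762/(1 + (1/75)*89) + ((9230 - 4651)*(9764 - 5348))/15320)) = √(-30398 + (-15762/(1 + 89/75) + (4579*4416)*(1/15320))) = √(-30398 + (-15762/164/75 + 20220864*(1/15320))) = √(-30398 + (-15762*75/164 + 2527608/1915)) = √(-30398 + (-591075/82 + 2527608/1915)) = √(-30398 - 924644769/157030) = √(-5698042709/157030) = I*√894763646594270/157030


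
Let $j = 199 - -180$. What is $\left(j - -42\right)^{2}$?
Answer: $177241$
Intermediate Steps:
$j = 379$ ($j = 199 + 180 = 379$)
$\left(j - -42\right)^{2} = \left(379 - -42\right)^{2} = \left(379 + \left(30 + 12\right)\right)^{2} = \left(379 + 42\right)^{2} = 421^{2} = 177241$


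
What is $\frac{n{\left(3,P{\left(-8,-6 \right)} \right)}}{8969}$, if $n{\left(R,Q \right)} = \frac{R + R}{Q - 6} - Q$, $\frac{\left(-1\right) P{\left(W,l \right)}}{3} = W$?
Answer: $- \frac{71}{26907} \approx -0.0026387$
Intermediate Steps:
$P{\left(W,l \right)} = - 3 W$
$n{\left(R,Q \right)} = - Q + \frac{2 R}{-6 + Q}$ ($n{\left(R,Q \right)} = \frac{2 R}{-6 + Q} - Q = - Q + \frac{2 R}{-6 + Q}$)
$\frac{n{\left(3,P{\left(-8,-6 \right)} \right)}}{8969} = \frac{\frac{1}{-6 - -24} \left(- \left(\left(-3\right) \left(-8\right)\right)^{2} + 2 \cdot 3 + 6 \left(\left(-3\right) \left(-8\right)\right)\right)}{8969} = \frac{- 24^{2} + 6 + 6 \cdot 24}{-6 + 24} \cdot \frac{1}{8969} = \frac{\left(-1\right) 576 + 6 + 144}{18} \cdot \frac{1}{8969} = \frac{-576 + 6 + 144}{18} \cdot \frac{1}{8969} = \frac{1}{18} \left(-426\right) \frac{1}{8969} = \left(- \frac{71}{3}\right) \frac{1}{8969} = - \frac{71}{26907}$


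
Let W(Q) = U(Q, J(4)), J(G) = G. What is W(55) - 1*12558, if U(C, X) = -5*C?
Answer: -12833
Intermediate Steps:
W(Q) = -5*Q
W(55) - 1*12558 = -5*55 - 1*12558 = -275 - 12558 = -12833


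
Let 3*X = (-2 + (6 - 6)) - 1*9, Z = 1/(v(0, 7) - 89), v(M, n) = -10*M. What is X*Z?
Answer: 11/267 ≈ 0.041198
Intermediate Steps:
Z = -1/89 (Z = 1/(-10*0 - 89) = 1/(0 - 89) = 1/(-89) = -1/89 ≈ -0.011236)
X = -11/3 (X = ((-2 + (6 - 6)) - 1*9)/3 = ((-2 + 0) - 9)/3 = (-2 - 9)/3 = (⅓)*(-11) = -11/3 ≈ -3.6667)
X*Z = -11/3*(-1/89) = 11/267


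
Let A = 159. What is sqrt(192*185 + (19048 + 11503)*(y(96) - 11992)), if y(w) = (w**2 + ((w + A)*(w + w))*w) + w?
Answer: 10*sqrt(1435127470) ≈ 3.7883e+5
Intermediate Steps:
y(w) = w + w**2 + 2*w**2*(159 + w) (y(w) = (w**2 + ((w + 159)*(w + w))*w) + w = (w**2 + ((159 + w)*(2*w))*w) + w = (w**2 + (2*w*(159 + w))*w) + w = (w**2 + 2*w**2*(159 + w)) + w = w + w**2 + 2*w**2*(159 + w))
sqrt(192*185 + (19048 + 11503)*(y(96) - 11992)) = sqrt(192*185 + (19048 + 11503)*(96*(1 + 2*96**2 + 319*96) - 11992)) = sqrt(35520 + 30551*(96*(1 + 2*9216 + 30624) - 11992)) = sqrt(35520 + 30551*(96*(1 + 18432 + 30624) - 11992)) = sqrt(35520 + 30551*(96*49057 - 11992)) = sqrt(35520 + 30551*(4709472 - 11992)) = sqrt(35520 + 30551*4697480) = sqrt(35520 + 143512711480) = sqrt(143512747000) = 10*sqrt(1435127470)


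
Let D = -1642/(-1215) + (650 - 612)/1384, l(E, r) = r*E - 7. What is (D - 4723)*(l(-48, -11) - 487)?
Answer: -67487358047/420390 ≈ -1.6054e+5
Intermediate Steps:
l(E, r) = -7 + E*r (l(E, r) = E*r - 7 = -7 + E*r)
D = 1159349/840780 (D = -1642*(-1/1215) + 38*(1/1384) = 1642/1215 + 19/692 = 1159349/840780 ≈ 1.3789)
(D - 4723)*(l(-48, -11) - 487) = (1159349/840780 - 4723)*((-7 - 48*(-11)) - 487) = -3969844591*((-7 + 528) - 487)/840780 = -3969844591*(521 - 487)/840780 = -3969844591/840780*34 = -67487358047/420390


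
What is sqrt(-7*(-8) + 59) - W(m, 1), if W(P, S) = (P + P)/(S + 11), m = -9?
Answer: 3/2 + sqrt(115) ≈ 12.224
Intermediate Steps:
W(P, S) = 2*P/(11 + S) (W(P, S) = (2*P)/(11 + S) = 2*P/(11 + S))
sqrt(-7*(-8) + 59) - W(m, 1) = sqrt(-7*(-8) + 59) - 2*(-9)/(11 + 1) = sqrt(56 + 59) - 2*(-9)/12 = sqrt(115) - 2*(-9)/12 = sqrt(115) - 1*(-3/2) = sqrt(115) + 3/2 = 3/2 + sqrt(115)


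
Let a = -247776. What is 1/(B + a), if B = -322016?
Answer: -1/569792 ≈ -1.7550e-6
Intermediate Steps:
1/(B + a) = 1/(-322016 - 247776) = 1/(-569792) = -1/569792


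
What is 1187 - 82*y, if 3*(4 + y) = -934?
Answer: 81133/3 ≈ 27044.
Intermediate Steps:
y = -946/3 (y = -4 + (1/3)*(-934) = -4 - 934/3 = -946/3 ≈ -315.33)
1187 - 82*y = 1187 - 82*(-946/3) = 1187 + 77572/3 = 81133/3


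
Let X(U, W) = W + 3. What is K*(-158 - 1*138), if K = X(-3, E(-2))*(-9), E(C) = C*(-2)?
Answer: 18648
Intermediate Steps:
E(C) = -2*C
X(U, W) = 3 + W
K = -63 (K = (3 - 2*(-2))*(-9) = (3 + 4)*(-9) = 7*(-9) = -63)
K*(-158 - 1*138) = -63*(-158 - 1*138) = -63*(-158 - 138) = -63*(-296) = 18648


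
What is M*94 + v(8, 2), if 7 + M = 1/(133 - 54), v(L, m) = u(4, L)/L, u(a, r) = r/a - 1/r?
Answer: -3319647/5056 ≈ -656.58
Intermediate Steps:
u(a, r) = -1/r + r/a
v(L, m) = (-1/L + L/4)/L
M = -552/79 (M = -7 + 1/(133 - 54) = -7 + 1/79 = -552/79 ≈ -6.9873)
M*94 + v(8, 2) = -552/79*94 + (¼ - 1/8²) = -51888/79 + (¼ - 1*1/64) = -51888/79 + (¼ - 1/64) = -51888/79 + 15/64 = -3319647/5056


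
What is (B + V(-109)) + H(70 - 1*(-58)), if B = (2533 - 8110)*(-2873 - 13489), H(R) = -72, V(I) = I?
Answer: 91250693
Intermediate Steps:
B = 91250874 (B = -5577*(-16362) = 91250874)
(B + V(-109)) + H(70 - 1*(-58)) = (91250874 - 109) - 72 = 91250765 - 72 = 91250693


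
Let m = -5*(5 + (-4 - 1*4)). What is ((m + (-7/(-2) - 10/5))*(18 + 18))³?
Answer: 209584584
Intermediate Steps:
m = 15 (m = -5*(5 + (-4 - 4)) = -5*(5 - 8) = -5*(-3) = 15)
((m + (-7/(-2) - 10/5))*(18 + 18))³ = ((15 + (-7/(-2) - 10/5))*(18 + 18))³ = ((15 + (-7*(-½) - 10*⅕))*36)³ = ((15 + (7/2 - 2))*36)³ = ((15 + 3/2)*36)³ = ((33/2)*36)³ = 594³ = 209584584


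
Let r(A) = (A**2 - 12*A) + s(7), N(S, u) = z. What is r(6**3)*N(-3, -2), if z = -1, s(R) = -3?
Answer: -44061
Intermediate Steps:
N(S, u) = -1
r(A) = -3 + A**2 - 12*A (r(A) = (A**2 - 12*A) - 3 = -3 + A**2 - 12*A)
r(6**3)*N(-3, -2) = (-3 + (6**3)**2 - 12*6**3)*(-1) = (-3 + 216**2 - 12*216)*(-1) = (-3 + 46656 - 2592)*(-1) = 44061*(-1) = -44061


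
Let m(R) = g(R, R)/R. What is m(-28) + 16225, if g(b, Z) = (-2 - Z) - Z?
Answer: 227123/14 ≈ 16223.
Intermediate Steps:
g(b, Z) = -2 - 2*Z
m(R) = (-2 - 2*R)/R
m(-28) + 16225 = (-2 - 2/(-28)) + 16225 = (-2 - 2*(-1/28)) + 16225 = (-2 + 1/14) + 16225 = -27/14 + 16225 = 227123/14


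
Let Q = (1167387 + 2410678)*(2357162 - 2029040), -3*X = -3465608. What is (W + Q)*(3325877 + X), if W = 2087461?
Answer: 15782953166188815449/3 ≈ 5.2610e+18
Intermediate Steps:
X = 3465608/3 (X = -⅓*(-3465608) = 3465608/3 ≈ 1.1552e+6)
Q = 1174041843930 (Q = 3578065*328122 = 1174041843930)
(W + Q)*(3325877 + X) = (2087461 + 1174041843930)*(3325877 + 3465608/3) = 1174043931391*(13443239/3) = 15782953166188815449/3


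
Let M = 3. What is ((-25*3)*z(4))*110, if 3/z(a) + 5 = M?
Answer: 12375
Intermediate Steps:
z(a) = -3/2 (z(a) = 3/(-5 + 3) = 3/(-2) = 3*(-1/2) = -3/2)
((-25*3)*z(4))*110 = (-25*3*(-3/2))*110 = -75*(-3/2)*110 = (225/2)*110 = 12375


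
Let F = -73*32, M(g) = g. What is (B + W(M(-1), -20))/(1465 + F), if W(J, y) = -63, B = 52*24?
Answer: -1185/871 ≈ -1.3605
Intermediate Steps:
B = 1248
F = -2336
(B + W(M(-1), -20))/(1465 + F) = (1248 - 63)/(1465 - 2336) = 1185/(-871) = 1185*(-1/871) = -1185/871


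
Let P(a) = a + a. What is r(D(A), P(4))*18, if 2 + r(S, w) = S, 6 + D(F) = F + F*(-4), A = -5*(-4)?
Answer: -1224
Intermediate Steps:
P(a) = 2*a
A = 20
D(F) = -6 - 3*F (D(F) = -6 + (F + F*(-4)) = -6 + (F - 4*F) = -6 - 3*F)
r(S, w) = -2 + S
r(D(A), P(4))*18 = (-2 + (-6 - 3*20))*18 = (-2 + (-6 - 60))*18 = (-2 - 66)*18 = -68*18 = -1224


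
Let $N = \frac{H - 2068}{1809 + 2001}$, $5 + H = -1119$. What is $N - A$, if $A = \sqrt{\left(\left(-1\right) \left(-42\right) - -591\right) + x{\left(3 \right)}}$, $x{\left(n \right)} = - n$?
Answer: $- \frac{532}{635} - 3 \sqrt{70} \approx -25.938$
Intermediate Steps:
$H = -1124$ ($H = -5 - 1119 = -1124$)
$N = - \frac{532}{635}$ ($N = \frac{-1124 - 2068}{1809 + 2001} = - \frac{3192}{3810} = \left(-3192\right) \frac{1}{3810} = - \frac{532}{635} \approx -0.8378$)
$A = 3 \sqrt{70}$ ($A = \sqrt{\left(\left(-1\right) \left(-42\right) - -591\right) - 3} = \sqrt{\left(42 + 591\right) - 3} = \sqrt{633 - 3} = \sqrt{630} = 3 \sqrt{70} \approx 25.1$)
$N - A = - \frac{532}{635} - 3 \sqrt{70}$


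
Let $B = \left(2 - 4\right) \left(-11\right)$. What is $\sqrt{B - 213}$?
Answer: $i \sqrt{191} \approx 13.82 i$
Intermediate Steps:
$B = 22$ ($B = \left(-2\right) \left(-11\right) = 22$)
$\sqrt{B - 213} = \sqrt{22 - 213} = \sqrt{-191} = i \sqrt{191}$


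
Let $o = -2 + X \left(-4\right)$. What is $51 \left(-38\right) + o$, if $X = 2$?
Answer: $-1948$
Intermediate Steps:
$o = -10$ ($o = -2 + 2 \left(-4\right) = -2 - 8 = -10$)
$51 \left(-38\right) + o = 51 \left(-38\right) - 10 = -1938 - 10 = -1948$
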